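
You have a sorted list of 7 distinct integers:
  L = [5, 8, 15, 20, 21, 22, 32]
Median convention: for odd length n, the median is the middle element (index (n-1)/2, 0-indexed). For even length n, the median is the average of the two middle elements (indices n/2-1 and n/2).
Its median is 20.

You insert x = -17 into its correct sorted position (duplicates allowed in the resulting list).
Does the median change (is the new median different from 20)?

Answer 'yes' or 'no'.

Answer: yes

Derivation:
Old median = 20
Insert x = -17
New median = 35/2
Changed? yes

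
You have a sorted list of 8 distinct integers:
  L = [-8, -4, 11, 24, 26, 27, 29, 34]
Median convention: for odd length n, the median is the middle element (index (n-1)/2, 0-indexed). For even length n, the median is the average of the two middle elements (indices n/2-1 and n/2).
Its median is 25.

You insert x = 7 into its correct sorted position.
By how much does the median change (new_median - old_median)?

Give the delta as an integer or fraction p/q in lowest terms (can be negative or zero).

Answer: -1

Derivation:
Old median = 25
After inserting x = 7: new sorted = [-8, -4, 7, 11, 24, 26, 27, 29, 34]
New median = 24
Delta = 24 - 25 = -1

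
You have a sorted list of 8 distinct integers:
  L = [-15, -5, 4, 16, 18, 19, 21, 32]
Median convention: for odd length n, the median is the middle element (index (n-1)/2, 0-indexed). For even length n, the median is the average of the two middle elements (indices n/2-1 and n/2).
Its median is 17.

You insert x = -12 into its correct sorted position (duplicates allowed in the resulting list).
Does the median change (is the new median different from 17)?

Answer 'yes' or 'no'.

Old median = 17
Insert x = -12
New median = 16
Changed? yes

Answer: yes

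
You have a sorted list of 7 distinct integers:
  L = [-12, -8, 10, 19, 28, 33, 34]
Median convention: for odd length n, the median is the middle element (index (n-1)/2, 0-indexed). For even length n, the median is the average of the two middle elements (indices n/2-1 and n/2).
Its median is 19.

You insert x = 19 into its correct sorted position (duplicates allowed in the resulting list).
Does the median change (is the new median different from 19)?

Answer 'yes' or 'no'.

Old median = 19
Insert x = 19
New median = 19
Changed? no

Answer: no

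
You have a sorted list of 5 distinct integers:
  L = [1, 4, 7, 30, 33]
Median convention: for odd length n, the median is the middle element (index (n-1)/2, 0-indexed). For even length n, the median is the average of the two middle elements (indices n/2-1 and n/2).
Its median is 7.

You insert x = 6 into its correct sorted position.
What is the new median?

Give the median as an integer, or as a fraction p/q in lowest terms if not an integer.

Old list (sorted, length 5): [1, 4, 7, 30, 33]
Old median = 7
Insert x = 6
Old length odd (5). Middle was index 2 = 7.
New length even (6). New median = avg of two middle elements.
x = 6: 2 elements are < x, 3 elements are > x.
New sorted list: [1, 4, 6, 7, 30, 33]
New median = 13/2

Answer: 13/2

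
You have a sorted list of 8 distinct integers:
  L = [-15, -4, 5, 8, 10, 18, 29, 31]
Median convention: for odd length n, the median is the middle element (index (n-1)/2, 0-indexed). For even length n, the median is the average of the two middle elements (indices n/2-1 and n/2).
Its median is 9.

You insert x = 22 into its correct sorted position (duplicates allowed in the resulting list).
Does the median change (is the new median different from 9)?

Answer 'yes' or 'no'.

Old median = 9
Insert x = 22
New median = 10
Changed? yes

Answer: yes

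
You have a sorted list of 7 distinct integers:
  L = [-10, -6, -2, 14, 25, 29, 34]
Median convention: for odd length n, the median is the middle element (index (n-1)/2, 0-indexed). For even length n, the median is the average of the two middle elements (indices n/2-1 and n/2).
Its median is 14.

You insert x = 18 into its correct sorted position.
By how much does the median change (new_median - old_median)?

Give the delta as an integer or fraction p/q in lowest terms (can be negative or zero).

Old median = 14
After inserting x = 18: new sorted = [-10, -6, -2, 14, 18, 25, 29, 34]
New median = 16
Delta = 16 - 14 = 2

Answer: 2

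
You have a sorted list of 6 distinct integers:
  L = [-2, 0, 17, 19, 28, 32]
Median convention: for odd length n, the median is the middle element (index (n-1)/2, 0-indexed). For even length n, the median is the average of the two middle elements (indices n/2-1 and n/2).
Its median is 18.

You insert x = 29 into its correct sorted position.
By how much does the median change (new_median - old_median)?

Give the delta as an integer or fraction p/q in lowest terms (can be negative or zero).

Old median = 18
After inserting x = 29: new sorted = [-2, 0, 17, 19, 28, 29, 32]
New median = 19
Delta = 19 - 18 = 1

Answer: 1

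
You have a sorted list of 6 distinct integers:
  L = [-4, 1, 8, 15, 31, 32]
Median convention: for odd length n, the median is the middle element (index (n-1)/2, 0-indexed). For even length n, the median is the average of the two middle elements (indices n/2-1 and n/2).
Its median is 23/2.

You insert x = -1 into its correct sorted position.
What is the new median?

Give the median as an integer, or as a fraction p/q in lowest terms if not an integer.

Old list (sorted, length 6): [-4, 1, 8, 15, 31, 32]
Old median = 23/2
Insert x = -1
Old length even (6). Middle pair: indices 2,3 = 8,15.
New length odd (7). New median = single middle element.
x = -1: 1 elements are < x, 5 elements are > x.
New sorted list: [-4, -1, 1, 8, 15, 31, 32]
New median = 8

Answer: 8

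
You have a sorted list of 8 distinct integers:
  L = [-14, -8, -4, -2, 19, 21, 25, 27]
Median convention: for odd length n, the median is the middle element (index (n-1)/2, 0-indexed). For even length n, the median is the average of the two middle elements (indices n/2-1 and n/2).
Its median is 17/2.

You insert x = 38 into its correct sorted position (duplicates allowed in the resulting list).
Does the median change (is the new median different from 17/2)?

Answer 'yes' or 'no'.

Answer: yes

Derivation:
Old median = 17/2
Insert x = 38
New median = 19
Changed? yes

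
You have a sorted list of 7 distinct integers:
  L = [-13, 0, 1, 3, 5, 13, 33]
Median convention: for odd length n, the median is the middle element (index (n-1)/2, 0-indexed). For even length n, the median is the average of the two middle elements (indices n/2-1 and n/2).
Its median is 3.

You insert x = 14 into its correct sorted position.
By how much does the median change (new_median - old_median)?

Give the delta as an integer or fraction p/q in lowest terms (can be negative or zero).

Answer: 1

Derivation:
Old median = 3
After inserting x = 14: new sorted = [-13, 0, 1, 3, 5, 13, 14, 33]
New median = 4
Delta = 4 - 3 = 1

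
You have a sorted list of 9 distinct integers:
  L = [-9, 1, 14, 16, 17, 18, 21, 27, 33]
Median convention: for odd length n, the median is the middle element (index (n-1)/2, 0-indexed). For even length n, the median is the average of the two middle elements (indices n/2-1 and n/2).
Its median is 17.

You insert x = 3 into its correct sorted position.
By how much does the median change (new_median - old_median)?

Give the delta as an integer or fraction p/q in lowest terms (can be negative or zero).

Old median = 17
After inserting x = 3: new sorted = [-9, 1, 3, 14, 16, 17, 18, 21, 27, 33]
New median = 33/2
Delta = 33/2 - 17 = -1/2

Answer: -1/2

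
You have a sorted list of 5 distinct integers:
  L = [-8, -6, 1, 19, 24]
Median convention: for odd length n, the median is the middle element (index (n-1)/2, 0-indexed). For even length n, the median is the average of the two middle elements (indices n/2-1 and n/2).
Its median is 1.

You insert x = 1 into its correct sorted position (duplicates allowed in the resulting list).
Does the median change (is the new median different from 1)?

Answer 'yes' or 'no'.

Old median = 1
Insert x = 1
New median = 1
Changed? no

Answer: no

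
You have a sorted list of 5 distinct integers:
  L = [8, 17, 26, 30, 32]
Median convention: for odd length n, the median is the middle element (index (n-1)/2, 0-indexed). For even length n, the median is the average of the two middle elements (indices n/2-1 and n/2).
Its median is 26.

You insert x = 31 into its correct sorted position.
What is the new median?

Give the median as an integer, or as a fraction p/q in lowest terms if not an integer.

Old list (sorted, length 5): [8, 17, 26, 30, 32]
Old median = 26
Insert x = 31
Old length odd (5). Middle was index 2 = 26.
New length even (6). New median = avg of two middle elements.
x = 31: 4 elements are < x, 1 elements are > x.
New sorted list: [8, 17, 26, 30, 31, 32]
New median = 28

Answer: 28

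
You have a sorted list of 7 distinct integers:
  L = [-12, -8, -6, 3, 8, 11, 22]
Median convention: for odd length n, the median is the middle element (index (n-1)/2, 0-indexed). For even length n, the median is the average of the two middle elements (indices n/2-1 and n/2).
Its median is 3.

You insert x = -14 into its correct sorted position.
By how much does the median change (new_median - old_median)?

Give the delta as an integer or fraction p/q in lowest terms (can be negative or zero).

Answer: -9/2

Derivation:
Old median = 3
After inserting x = -14: new sorted = [-14, -12, -8, -6, 3, 8, 11, 22]
New median = -3/2
Delta = -3/2 - 3 = -9/2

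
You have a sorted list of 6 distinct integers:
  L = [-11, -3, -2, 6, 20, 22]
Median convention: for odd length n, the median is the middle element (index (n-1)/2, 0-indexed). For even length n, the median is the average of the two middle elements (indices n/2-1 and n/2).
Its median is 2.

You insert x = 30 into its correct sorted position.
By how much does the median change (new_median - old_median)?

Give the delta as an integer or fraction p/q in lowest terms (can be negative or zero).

Answer: 4

Derivation:
Old median = 2
After inserting x = 30: new sorted = [-11, -3, -2, 6, 20, 22, 30]
New median = 6
Delta = 6 - 2 = 4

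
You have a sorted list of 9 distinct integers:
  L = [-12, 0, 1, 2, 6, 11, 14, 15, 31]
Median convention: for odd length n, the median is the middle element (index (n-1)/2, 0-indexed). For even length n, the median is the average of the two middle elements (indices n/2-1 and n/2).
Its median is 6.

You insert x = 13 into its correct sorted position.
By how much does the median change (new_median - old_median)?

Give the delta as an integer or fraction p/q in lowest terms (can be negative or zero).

Answer: 5/2

Derivation:
Old median = 6
After inserting x = 13: new sorted = [-12, 0, 1, 2, 6, 11, 13, 14, 15, 31]
New median = 17/2
Delta = 17/2 - 6 = 5/2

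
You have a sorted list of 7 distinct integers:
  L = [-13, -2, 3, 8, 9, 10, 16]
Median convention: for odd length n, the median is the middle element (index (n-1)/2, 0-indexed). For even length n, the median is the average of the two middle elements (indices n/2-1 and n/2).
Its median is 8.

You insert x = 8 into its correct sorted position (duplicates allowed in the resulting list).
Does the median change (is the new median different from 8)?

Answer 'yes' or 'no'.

Old median = 8
Insert x = 8
New median = 8
Changed? no

Answer: no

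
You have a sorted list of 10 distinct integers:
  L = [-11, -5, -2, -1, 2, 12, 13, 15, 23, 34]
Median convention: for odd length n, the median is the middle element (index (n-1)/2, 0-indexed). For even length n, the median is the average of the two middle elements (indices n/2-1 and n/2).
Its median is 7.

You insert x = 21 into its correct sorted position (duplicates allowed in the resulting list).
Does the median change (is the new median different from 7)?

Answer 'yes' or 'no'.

Old median = 7
Insert x = 21
New median = 12
Changed? yes

Answer: yes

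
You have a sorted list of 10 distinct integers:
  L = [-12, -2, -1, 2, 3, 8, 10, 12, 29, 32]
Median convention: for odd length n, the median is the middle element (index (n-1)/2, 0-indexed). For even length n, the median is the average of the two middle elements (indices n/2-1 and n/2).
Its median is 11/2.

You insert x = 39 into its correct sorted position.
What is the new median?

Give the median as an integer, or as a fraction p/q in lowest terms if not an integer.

Old list (sorted, length 10): [-12, -2, -1, 2, 3, 8, 10, 12, 29, 32]
Old median = 11/2
Insert x = 39
Old length even (10). Middle pair: indices 4,5 = 3,8.
New length odd (11). New median = single middle element.
x = 39: 10 elements are < x, 0 elements are > x.
New sorted list: [-12, -2, -1, 2, 3, 8, 10, 12, 29, 32, 39]
New median = 8

Answer: 8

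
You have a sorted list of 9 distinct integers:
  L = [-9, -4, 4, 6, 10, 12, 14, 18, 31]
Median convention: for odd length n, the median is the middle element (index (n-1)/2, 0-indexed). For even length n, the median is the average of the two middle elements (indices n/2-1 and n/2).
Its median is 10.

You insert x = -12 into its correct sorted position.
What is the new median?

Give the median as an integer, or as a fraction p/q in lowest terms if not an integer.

Old list (sorted, length 9): [-9, -4, 4, 6, 10, 12, 14, 18, 31]
Old median = 10
Insert x = -12
Old length odd (9). Middle was index 4 = 10.
New length even (10). New median = avg of two middle elements.
x = -12: 0 elements are < x, 9 elements are > x.
New sorted list: [-12, -9, -4, 4, 6, 10, 12, 14, 18, 31]
New median = 8

Answer: 8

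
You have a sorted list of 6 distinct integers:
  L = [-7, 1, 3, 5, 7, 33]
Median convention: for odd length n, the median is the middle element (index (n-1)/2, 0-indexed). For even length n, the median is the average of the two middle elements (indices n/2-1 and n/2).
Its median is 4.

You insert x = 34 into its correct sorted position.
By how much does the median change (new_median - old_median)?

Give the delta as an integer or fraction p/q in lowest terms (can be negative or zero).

Answer: 1

Derivation:
Old median = 4
After inserting x = 34: new sorted = [-7, 1, 3, 5, 7, 33, 34]
New median = 5
Delta = 5 - 4 = 1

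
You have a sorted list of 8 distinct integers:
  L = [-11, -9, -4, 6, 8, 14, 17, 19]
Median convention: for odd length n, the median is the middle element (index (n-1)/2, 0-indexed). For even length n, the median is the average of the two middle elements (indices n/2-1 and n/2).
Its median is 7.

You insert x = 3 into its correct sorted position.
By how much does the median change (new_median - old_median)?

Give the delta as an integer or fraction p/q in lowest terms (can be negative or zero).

Old median = 7
After inserting x = 3: new sorted = [-11, -9, -4, 3, 6, 8, 14, 17, 19]
New median = 6
Delta = 6 - 7 = -1

Answer: -1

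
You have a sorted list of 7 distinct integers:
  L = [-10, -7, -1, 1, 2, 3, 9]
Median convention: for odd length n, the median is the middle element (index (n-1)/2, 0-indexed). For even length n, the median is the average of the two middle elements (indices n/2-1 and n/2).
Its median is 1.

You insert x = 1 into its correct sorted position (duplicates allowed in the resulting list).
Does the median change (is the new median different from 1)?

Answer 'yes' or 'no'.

Answer: no

Derivation:
Old median = 1
Insert x = 1
New median = 1
Changed? no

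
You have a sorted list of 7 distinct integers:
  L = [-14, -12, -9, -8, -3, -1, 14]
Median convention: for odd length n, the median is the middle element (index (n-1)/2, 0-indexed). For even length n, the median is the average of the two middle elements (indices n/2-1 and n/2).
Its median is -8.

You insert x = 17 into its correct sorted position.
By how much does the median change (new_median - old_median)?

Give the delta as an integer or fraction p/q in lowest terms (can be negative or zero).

Old median = -8
After inserting x = 17: new sorted = [-14, -12, -9, -8, -3, -1, 14, 17]
New median = -11/2
Delta = -11/2 - -8 = 5/2

Answer: 5/2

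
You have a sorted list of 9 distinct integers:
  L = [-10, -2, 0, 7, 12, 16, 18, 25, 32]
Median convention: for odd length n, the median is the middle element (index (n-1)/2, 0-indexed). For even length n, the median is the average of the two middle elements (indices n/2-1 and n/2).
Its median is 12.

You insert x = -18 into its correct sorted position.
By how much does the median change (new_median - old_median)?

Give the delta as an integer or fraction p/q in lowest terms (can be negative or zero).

Old median = 12
After inserting x = -18: new sorted = [-18, -10, -2, 0, 7, 12, 16, 18, 25, 32]
New median = 19/2
Delta = 19/2 - 12 = -5/2

Answer: -5/2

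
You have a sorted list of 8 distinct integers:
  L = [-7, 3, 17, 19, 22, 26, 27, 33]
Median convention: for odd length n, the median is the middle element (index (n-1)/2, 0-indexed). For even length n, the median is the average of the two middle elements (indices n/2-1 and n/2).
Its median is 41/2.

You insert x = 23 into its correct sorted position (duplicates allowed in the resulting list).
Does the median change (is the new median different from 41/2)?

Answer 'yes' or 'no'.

Old median = 41/2
Insert x = 23
New median = 22
Changed? yes

Answer: yes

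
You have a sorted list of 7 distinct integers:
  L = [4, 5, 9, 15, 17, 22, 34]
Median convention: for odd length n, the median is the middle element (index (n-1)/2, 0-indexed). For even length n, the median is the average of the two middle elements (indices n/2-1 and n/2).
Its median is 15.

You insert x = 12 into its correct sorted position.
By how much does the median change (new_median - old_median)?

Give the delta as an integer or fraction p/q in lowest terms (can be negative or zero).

Answer: -3/2

Derivation:
Old median = 15
After inserting x = 12: new sorted = [4, 5, 9, 12, 15, 17, 22, 34]
New median = 27/2
Delta = 27/2 - 15 = -3/2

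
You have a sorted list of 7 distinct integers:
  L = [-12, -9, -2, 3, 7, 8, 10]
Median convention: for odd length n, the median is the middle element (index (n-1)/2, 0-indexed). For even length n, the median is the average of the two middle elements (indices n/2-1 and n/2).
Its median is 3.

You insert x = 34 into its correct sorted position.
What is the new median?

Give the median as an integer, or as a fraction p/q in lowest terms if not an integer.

Answer: 5

Derivation:
Old list (sorted, length 7): [-12, -9, -2, 3, 7, 8, 10]
Old median = 3
Insert x = 34
Old length odd (7). Middle was index 3 = 3.
New length even (8). New median = avg of two middle elements.
x = 34: 7 elements are < x, 0 elements are > x.
New sorted list: [-12, -9, -2, 3, 7, 8, 10, 34]
New median = 5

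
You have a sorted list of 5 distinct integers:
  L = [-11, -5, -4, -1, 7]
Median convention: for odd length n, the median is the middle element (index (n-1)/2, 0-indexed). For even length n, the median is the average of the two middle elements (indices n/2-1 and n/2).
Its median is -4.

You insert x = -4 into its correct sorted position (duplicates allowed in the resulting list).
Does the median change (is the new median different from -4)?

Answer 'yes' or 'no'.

Answer: no

Derivation:
Old median = -4
Insert x = -4
New median = -4
Changed? no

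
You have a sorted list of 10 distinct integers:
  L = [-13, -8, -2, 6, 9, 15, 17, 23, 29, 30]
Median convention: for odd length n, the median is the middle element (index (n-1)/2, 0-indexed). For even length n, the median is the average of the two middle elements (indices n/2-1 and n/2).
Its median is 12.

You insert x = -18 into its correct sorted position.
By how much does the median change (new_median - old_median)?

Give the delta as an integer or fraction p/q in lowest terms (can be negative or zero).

Old median = 12
After inserting x = -18: new sorted = [-18, -13, -8, -2, 6, 9, 15, 17, 23, 29, 30]
New median = 9
Delta = 9 - 12 = -3

Answer: -3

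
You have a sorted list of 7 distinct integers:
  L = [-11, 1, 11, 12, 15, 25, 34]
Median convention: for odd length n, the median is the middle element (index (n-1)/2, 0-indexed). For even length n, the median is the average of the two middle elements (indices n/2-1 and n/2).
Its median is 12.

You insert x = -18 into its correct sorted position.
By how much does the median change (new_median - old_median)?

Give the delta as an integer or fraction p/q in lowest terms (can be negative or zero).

Answer: -1/2

Derivation:
Old median = 12
After inserting x = -18: new sorted = [-18, -11, 1, 11, 12, 15, 25, 34]
New median = 23/2
Delta = 23/2 - 12 = -1/2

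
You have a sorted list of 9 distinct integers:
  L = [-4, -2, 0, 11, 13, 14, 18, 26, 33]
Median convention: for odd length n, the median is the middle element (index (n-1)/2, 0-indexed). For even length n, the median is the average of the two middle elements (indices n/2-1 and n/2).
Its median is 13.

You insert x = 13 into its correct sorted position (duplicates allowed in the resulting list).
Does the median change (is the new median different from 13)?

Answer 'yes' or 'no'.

Answer: no

Derivation:
Old median = 13
Insert x = 13
New median = 13
Changed? no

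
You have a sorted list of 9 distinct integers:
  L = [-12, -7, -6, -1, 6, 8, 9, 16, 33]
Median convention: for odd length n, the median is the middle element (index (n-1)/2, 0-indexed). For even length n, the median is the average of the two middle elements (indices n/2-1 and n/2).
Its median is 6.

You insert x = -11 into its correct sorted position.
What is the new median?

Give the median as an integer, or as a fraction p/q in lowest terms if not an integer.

Old list (sorted, length 9): [-12, -7, -6, -1, 6, 8, 9, 16, 33]
Old median = 6
Insert x = -11
Old length odd (9). Middle was index 4 = 6.
New length even (10). New median = avg of two middle elements.
x = -11: 1 elements are < x, 8 elements are > x.
New sorted list: [-12, -11, -7, -6, -1, 6, 8, 9, 16, 33]
New median = 5/2

Answer: 5/2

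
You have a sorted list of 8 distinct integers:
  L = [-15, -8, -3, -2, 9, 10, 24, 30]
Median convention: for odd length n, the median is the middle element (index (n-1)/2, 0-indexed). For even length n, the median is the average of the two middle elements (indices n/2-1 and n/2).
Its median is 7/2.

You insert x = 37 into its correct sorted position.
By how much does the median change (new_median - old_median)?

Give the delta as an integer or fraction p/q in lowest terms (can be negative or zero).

Old median = 7/2
After inserting x = 37: new sorted = [-15, -8, -3, -2, 9, 10, 24, 30, 37]
New median = 9
Delta = 9 - 7/2 = 11/2

Answer: 11/2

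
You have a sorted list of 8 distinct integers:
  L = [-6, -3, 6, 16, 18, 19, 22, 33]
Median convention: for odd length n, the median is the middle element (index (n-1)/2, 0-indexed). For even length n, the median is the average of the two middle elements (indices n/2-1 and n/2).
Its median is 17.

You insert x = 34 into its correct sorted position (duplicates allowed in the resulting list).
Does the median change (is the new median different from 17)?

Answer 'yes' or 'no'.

Answer: yes

Derivation:
Old median = 17
Insert x = 34
New median = 18
Changed? yes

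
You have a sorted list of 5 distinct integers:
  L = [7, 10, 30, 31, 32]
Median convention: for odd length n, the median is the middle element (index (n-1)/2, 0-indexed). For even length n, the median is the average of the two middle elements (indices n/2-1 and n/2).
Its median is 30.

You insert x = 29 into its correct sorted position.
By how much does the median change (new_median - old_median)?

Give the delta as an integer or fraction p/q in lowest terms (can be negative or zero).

Answer: -1/2

Derivation:
Old median = 30
After inserting x = 29: new sorted = [7, 10, 29, 30, 31, 32]
New median = 59/2
Delta = 59/2 - 30 = -1/2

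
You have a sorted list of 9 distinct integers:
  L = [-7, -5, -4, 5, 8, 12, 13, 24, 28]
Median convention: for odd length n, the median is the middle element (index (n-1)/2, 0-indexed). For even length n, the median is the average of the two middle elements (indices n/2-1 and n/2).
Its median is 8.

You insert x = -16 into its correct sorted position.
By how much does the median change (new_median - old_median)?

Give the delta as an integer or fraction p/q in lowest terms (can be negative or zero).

Answer: -3/2

Derivation:
Old median = 8
After inserting x = -16: new sorted = [-16, -7, -5, -4, 5, 8, 12, 13, 24, 28]
New median = 13/2
Delta = 13/2 - 8 = -3/2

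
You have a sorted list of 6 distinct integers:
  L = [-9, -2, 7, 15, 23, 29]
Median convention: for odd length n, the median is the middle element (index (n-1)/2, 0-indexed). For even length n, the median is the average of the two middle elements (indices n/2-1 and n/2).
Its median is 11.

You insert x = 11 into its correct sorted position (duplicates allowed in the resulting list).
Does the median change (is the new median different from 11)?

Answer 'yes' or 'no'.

Old median = 11
Insert x = 11
New median = 11
Changed? no

Answer: no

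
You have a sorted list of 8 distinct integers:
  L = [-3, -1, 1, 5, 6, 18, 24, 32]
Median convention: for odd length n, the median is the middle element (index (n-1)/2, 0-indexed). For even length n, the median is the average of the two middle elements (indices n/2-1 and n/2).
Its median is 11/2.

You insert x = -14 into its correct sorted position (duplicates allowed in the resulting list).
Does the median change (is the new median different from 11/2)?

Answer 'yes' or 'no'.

Answer: yes

Derivation:
Old median = 11/2
Insert x = -14
New median = 5
Changed? yes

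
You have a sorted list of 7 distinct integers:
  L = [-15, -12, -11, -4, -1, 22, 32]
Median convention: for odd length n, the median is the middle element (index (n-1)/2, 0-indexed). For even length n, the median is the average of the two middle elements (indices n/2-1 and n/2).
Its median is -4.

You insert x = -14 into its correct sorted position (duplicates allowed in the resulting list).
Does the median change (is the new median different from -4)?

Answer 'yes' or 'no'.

Old median = -4
Insert x = -14
New median = -15/2
Changed? yes

Answer: yes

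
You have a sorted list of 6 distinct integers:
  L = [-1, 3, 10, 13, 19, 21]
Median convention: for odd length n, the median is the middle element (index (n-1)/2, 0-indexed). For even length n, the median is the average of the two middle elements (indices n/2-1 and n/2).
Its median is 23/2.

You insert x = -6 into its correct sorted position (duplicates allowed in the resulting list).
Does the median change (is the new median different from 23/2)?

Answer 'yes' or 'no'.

Old median = 23/2
Insert x = -6
New median = 10
Changed? yes

Answer: yes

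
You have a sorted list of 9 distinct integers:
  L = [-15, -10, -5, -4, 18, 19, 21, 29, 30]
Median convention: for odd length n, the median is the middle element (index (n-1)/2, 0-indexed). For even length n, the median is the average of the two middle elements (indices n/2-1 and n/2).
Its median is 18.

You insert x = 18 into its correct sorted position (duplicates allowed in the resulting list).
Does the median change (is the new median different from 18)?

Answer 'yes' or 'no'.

Old median = 18
Insert x = 18
New median = 18
Changed? no

Answer: no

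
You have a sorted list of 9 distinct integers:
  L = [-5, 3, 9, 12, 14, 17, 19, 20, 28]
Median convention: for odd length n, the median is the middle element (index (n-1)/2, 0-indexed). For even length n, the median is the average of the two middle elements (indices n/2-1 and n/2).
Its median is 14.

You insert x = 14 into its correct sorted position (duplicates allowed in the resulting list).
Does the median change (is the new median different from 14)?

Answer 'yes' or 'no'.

Answer: no

Derivation:
Old median = 14
Insert x = 14
New median = 14
Changed? no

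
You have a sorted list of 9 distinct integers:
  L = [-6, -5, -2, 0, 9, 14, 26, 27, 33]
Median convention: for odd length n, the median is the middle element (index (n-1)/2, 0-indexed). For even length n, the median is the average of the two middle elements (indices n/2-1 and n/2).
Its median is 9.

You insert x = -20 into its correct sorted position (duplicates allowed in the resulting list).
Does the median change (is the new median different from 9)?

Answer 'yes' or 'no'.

Answer: yes

Derivation:
Old median = 9
Insert x = -20
New median = 9/2
Changed? yes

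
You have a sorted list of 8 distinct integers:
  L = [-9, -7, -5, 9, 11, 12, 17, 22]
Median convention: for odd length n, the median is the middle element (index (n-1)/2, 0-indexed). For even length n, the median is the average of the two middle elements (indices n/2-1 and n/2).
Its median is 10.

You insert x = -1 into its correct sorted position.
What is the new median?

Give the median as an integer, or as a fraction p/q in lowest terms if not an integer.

Answer: 9

Derivation:
Old list (sorted, length 8): [-9, -7, -5, 9, 11, 12, 17, 22]
Old median = 10
Insert x = -1
Old length even (8). Middle pair: indices 3,4 = 9,11.
New length odd (9). New median = single middle element.
x = -1: 3 elements are < x, 5 elements are > x.
New sorted list: [-9, -7, -5, -1, 9, 11, 12, 17, 22]
New median = 9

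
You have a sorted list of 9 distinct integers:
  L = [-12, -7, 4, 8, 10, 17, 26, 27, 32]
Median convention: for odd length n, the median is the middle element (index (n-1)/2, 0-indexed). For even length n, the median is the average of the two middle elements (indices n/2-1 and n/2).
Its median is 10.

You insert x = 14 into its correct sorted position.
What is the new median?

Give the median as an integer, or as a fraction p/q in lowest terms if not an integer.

Answer: 12

Derivation:
Old list (sorted, length 9): [-12, -7, 4, 8, 10, 17, 26, 27, 32]
Old median = 10
Insert x = 14
Old length odd (9). Middle was index 4 = 10.
New length even (10). New median = avg of two middle elements.
x = 14: 5 elements are < x, 4 elements are > x.
New sorted list: [-12, -7, 4, 8, 10, 14, 17, 26, 27, 32]
New median = 12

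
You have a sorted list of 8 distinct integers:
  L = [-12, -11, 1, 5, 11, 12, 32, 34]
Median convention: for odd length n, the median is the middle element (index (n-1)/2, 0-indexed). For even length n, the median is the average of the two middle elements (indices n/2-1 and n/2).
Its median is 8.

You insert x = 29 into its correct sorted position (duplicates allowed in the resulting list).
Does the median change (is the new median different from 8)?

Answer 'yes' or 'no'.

Answer: yes

Derivation:
Old median = 8
Insert x = 29
New median = 11
Changed? yes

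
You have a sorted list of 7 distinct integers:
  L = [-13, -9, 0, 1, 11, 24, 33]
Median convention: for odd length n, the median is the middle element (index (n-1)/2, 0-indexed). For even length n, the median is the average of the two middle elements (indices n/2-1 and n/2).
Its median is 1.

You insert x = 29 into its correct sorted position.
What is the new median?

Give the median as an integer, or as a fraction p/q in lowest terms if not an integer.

Old list (sorted, length 7): [-13, -9, 0, 1, 11, 24, 33]
Old median = 1
Insert x = 29
Old length odd (7). Middle was index 3 = 1.
New length even (8). New median = avg of two middle elements.
x = 29: 6 elements are < x, 1 elements are > x.
New sorted list: [-13, -9, 0, 1, 11, 24, 29, 33]
New median = 6

Answer: 6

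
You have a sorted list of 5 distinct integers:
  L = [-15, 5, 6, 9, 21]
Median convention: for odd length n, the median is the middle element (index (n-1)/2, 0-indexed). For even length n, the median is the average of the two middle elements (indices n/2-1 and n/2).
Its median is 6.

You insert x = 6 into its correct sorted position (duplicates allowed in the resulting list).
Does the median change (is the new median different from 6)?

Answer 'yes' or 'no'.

Old median = 6
Insert x = 6
New median = 6
Changed? no

Answer: no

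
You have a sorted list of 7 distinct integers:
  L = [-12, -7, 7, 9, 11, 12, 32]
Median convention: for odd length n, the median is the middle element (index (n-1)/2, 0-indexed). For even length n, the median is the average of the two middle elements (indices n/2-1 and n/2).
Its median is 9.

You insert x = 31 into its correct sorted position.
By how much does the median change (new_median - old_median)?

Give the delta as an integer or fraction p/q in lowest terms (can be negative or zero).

Answer: 1

Derivation:
Old median = 9
After inserting x = 31: new sorted = [-12, -7, 7, 9, 11, 12, 31, 32]
New median = 10
Delta = 10 - 9 = 1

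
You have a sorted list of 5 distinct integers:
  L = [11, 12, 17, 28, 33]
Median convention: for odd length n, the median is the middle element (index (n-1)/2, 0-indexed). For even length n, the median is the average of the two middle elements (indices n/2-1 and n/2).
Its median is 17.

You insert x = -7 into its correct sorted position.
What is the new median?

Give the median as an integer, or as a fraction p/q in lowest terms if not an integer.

Old list (sorted, length 5): [11, 12, 17, 28, 33]
Old median = 17
Insert x = -7
Old length odd (5). Middle was index 2 = 17.
New length even (6). New median = avg of two middle elements.
x = -7: 0 elements are < x, 5 elements are > x.
New sorted list: [-7, 11, 12, 17, 28, 33]
New median = 29/2

Answer: 29/2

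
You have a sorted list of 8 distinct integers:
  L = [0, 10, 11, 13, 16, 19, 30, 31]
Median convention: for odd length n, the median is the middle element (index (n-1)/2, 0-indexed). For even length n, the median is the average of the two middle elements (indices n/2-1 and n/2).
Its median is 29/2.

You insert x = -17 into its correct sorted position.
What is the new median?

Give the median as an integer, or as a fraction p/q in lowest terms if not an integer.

Old list (sorted, length 8): [0, 10, 11, 13, 16, 19, 30, 31]
Old median = 29/2
Insert x = -17
Old length even (8). Middle pair: indices 3,4 = 13,16.
New length odd (9). New median = single middle element.
x = -17: 0 elements are < x, 8 elements are > x.
New sorted list: [-17, 0, 10, 11, 13, 16, 19, 30, 31]
New median = 13

Answer: 13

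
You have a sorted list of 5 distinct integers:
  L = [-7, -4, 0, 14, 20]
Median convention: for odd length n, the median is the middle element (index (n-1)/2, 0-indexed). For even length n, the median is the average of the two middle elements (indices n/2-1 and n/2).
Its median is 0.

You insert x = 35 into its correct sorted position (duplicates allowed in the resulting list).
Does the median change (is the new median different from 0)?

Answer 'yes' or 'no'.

Old median = 0
Insert x = 35
New median = 7
Changed? yes

Answer: yes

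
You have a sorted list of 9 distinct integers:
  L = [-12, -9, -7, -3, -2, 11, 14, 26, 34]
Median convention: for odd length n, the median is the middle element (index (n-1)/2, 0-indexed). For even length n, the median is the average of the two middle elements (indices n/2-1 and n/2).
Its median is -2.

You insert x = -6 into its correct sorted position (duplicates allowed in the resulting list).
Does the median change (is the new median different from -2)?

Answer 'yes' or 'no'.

Old median = -2
Insert x = -6
New median = -5/2
Changed? yes

Answer: yes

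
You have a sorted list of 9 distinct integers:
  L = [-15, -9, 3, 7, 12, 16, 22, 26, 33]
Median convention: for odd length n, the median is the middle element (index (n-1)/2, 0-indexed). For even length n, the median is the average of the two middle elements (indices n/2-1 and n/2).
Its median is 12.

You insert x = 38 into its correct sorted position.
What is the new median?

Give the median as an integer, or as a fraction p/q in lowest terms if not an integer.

Answer: 14

Derivation:
Old list (sorted, length 9): [-15, -9, 3, 7, 12, 16, 22, 26, 33]
Old median = 12
Insert x = 38
Old length odd (9). Middle was index 4 = 12.
New length even (10). New median = avg of two middle elements.
x = 38: 9 elements are < x, 0 elements are > x.
New sorted list: [-15, -9, 3, 7, 12, 16, 22, 26, 33, 38]
New median = 14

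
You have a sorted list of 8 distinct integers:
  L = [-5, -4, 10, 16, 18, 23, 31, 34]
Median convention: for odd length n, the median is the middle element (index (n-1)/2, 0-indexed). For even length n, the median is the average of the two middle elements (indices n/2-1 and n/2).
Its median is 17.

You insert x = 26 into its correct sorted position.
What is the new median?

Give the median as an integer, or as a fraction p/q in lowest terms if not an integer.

Old list (sorted, length 8): [-5, -4, 10, 16, 18, 23, 31, 34]
Old median = 17
Insert x = 26
Old length even (8). Middle pair: indices 3,4 = 16,18.
New length odd (9). New median = single middle element.
x = 26: 6 elements are < x, 2 elements are > x.
New sorted list: [-5, -4, 10, 16, 18, 23, 26, 31, 34]
New median = 18

Answer: 18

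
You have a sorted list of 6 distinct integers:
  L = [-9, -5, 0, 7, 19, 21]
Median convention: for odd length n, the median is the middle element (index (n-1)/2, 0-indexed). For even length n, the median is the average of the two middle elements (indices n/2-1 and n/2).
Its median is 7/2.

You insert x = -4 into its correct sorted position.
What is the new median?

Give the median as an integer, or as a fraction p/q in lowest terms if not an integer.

Old list (sorted, length 6): [-9, -5, 0, 7, 19, 21]
Old median = 7/2
Insert x = -4
Old length even (6). Middle pair: indices 2,3 = 0,7.
New length odd (7). New median = single middle element.
x = -4: 2 elements are < x, 4 elements are > x.
New sorted list: [-9, -5, -4, 0, 7, 19, 21]
New median = 0

Answer: 0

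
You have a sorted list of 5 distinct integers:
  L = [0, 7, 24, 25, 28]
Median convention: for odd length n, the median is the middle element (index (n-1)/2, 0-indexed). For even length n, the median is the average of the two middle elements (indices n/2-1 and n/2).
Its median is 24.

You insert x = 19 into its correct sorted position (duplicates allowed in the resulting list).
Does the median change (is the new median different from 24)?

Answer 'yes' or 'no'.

Old median = 24
Insert x = 19
New median = 43/2
Changed? yes

Answer: yes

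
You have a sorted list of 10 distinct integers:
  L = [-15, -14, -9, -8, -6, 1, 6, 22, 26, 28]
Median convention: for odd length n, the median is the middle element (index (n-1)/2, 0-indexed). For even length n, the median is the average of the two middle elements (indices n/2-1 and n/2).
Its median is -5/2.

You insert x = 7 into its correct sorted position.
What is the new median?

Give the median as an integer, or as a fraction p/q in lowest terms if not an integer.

Answer: 1

Derivation:
Old list (sorted, length 10): [-15, -14, -9, -8, -6, 1, 6, 22, 26, 28]
Old median = -5/2
Insert x = 7
Old length even (10). Middle pair: indices 4,5 = -6,1.
New length odd (11). New median = single middle element.
x = 7: 7 elements are < x, 3 elements are > x.
New sorted list: [-15, -14, -9, -8, -6, 1, 6, 7, 22, 26, 28]
New median = 1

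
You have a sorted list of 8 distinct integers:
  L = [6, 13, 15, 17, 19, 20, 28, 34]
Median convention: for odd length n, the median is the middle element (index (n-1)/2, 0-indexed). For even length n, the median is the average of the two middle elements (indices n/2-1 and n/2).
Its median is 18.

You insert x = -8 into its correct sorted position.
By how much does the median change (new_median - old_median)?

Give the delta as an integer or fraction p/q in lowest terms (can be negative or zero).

Old median = 18
After inserting x = -8: new sorted = [-8, 6, 13, 15, 17, 19, 20, 28, 34]
New median = 17
Delta = 17 - 18 = -1

Answer: -1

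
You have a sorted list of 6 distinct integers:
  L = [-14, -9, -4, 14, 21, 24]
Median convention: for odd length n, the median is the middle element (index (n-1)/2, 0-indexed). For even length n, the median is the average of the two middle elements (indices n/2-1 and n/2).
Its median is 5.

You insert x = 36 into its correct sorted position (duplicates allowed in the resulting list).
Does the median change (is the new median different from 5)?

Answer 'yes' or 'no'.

Answer: yes

Derivation:
Old median = 5
Insert x = 36
New median = 14
Changed? yes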